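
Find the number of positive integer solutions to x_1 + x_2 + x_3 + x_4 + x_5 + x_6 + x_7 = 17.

Substitute x'_i = x_i - 1 (so x'_i >= 0). Then sum x'_i = 17 - 7 = 10.
Stars and bars: C(10+7-1, 7-1) = C(16,6).

Final answer: C(16,6) = 8008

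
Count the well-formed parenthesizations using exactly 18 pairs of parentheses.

This is counted by the nth Catalan number C_n. Here n = 18 (pairs).
C_n = (2n)!/(n!(n+1)!), so C_{18} = 36!/(18! x 19!) = C(36,18)/19 = 9075135300/19.

Final answer: C_{18} = 477638700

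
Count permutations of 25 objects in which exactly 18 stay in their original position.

Choose which 18 elements are fixed: C(25,18) = 480700.
Derange the remaining 7 using D(j) = (j-1)(D(j-1) + D(j-2)), D(0)=1, D(1)=0: D(2)=1, D(3)=2, D(4)=9, D(5)=44, D(6)=265, D(7)=1854.
Total: 480700 x 1854.

Final answer: C(25,18) D(7) = 891217800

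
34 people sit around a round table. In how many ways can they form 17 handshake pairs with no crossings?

This is a standard Catalan-number count: the answer is C_n. Here n = 34/2 = 17.
Using C_0 = 1 and C_(k+1) = C_k x 2(2k+1)/(k+2), build up term by term: C_1=1, C_2=2, C_3=5, C_4=14, C_5=42, C_6=132, C_7=429, C_8=1430, C_9=4862, C_10=16796, C_11=58786, C_12=208012, C_13=742900, C_14=2674440, C_15=9694845, C_16=35357670, C_17=129644790.

Final answer: C_{17} = 129644790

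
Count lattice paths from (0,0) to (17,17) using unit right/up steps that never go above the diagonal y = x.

Total monotonic paths to (17,17): C(34,17) = 2333606220.
By the reflection principle, paths that go above the diagonal number C(34,18) = 2203961430.
Valid Dyck paths: 2333606220 - 2203961430.
(This is the Catalan number C_{17}.)

Final answer: C_{17} = 129644790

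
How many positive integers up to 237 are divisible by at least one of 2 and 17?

Multiples of 2: 118. Multiples of 17: 13. Of both (lcm=34): 6.
By inclusion-exclusion: 118 + 13 - 6.

Final answer: 125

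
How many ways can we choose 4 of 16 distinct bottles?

C(16,4) = 16!/(4! x 12!).

Final answer: \binom{16}{4} = 1820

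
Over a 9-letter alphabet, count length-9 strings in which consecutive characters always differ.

First character: 9 choices. Each subsequent: 8 choices (must differ from the previous one).
Total: 9 x 8^8.

Final answer: 9 x 8^{8} = 150994944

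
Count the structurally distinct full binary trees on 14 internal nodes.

This is counted by the nth Catalan number C_n. Here n = 14.
C_n = C(2n,n)/(n+1), so C_{14} = C(28,14)/15 = 40116600/15.

Final answer: C_{14} = 2674440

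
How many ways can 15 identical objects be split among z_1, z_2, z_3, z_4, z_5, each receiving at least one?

Substitute z'_i = z_i - 1 (so z'_i >= 0). Then sum z'_i = 15 - 5 = 10.
Stars and bars: C(10+5-1, 5-1) = C(14,4).

Final answer: C(14,4) = 1001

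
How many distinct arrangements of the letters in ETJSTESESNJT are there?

Letters (E:3, J:2, N:1, S:3, T:3). Total letters: 12.
Permutations = 12!/(3! x 3! x 3! x 2!).

Final answer: 1108800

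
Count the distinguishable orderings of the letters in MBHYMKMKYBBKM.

Letters (B:3, H:1, K:3, M:4, Y:2). Total letters: 13.
Permutations = 13!/(4! x 3! x 3! x 2!).

Final answer: 3603600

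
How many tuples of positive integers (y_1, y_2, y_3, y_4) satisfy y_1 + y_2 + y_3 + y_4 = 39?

Substitute y'_i = y_i - 1 (so y'_i >= 0). Then sum y'_i = 39 - 4 = 35.
Stars and bars: C(35+4-1, 4-1) = C(38,3).

Final answer: C(38,3) = 8436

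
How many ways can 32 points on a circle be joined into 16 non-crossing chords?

This is a standard Catalan-number count: the answer is C_n. Here n = 32/2 = 16.
C_n = C(2n,n)/(n+1), so C_{16} = C(32,16)/17 = 601080390/17.

Final answer: C_{16} = 35357670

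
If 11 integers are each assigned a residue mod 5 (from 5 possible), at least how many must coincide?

There are 5 possible values for residue mod 5. With 11 integers and 5 categories, by pigeonhole: ceiling(11/5).

Final answer: 3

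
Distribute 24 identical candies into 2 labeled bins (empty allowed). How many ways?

Stars and bars: C(n+k-1, k-1) = C(25,1).

Final answer: C(25,1) = 25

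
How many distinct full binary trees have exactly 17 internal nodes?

This is counted by the nth Catalan number C_n. Here n = 17.
C_n = C(2n,n) - C(2n,n+1), so C_{17} = C(34,17) - C(34,18) = 2333606220 - 2203961430.

Final answer: C_{17} = 129644790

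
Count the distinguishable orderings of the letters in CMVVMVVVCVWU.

Letters (C:2, M:2, U:1, V:6, W:1). Total letters: 12.
Permutations = 12!/(6! x 2! x 2!).

Final answer: 166320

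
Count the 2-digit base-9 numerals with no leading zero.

In base 9, the leading digit has 8 choices (1..8); each of the remaining 1 digits has 9 choices.
Total: 8 x 9^1.

Final answer: 72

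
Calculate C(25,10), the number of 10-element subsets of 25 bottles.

C(25,10) = 25!/(10! x 15!).

Final answer: \binom{25}{10} = 3268760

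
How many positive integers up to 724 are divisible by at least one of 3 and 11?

Multiples of 3: 241. Multiples of 11: 65. Of both (lcm=33): 21.
By inclusion-exclusion: 241 + 65 - 21.

Final answer: 285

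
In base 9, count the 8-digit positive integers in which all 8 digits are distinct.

First digit: 8 (nonzero). Second: 8 (not first). Third: 7, etc.
Total: 8 x 8 x 7 x 6 x 5 x 4 x 3 x 2.

Final answer: 322560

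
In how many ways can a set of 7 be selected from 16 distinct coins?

C(16,7) = 16!/(7! x 9!).

Final answer: \binom{16}{7} = 11440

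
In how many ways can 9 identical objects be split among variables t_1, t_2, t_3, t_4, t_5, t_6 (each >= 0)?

Stars and bars with 9 stars and 5 bars:
C(9+6-1, 6-1) = C(14,5).

Final answer: C(14,5) = 2002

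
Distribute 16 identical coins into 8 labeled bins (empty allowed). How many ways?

Stars and bars: C(n+k-1, k-1) = C(23,7).

Final answer: C(23,7) = 245157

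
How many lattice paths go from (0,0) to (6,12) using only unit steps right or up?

Each path has 6 right steps and 12 up steps in some order (18 steps total).
Choose which 12 of the 18 steps are up: C(18,12).

Final answer: C(18,12) = 18564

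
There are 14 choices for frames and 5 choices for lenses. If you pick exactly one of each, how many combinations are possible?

By the multiplication principle: 14 x 5.

Final answer: 70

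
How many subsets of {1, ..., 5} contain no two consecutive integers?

Let a(n) count such subsets of {1, ..., n}. Either n is excluded (a(n-1) ways) or n is included, forcing n-1 out (a(n-2) ways), so a(n) = a(n-1) + a(n-2) with a(1)=2, a(2)=3.
Building up term by term: a(1)=2, a(2)=3, a(3)=5, a(4)=8, a(5)=13.

Final answer: 13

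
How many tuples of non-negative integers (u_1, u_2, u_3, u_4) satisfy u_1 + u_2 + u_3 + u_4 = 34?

Stars and bars with 34 stars and 3 bars:
C(34+4-1, 4-1) = C(37,3).

Final answer: C(37,3) = 7770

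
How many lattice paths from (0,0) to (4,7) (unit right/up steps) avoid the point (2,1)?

Total paths to (4,7): C(11,7) = 330.
Paths through (2,1): C(3,1) x C(8,6) = 84.
Avoiding (2,1): 330 - 84.

Final answer: 246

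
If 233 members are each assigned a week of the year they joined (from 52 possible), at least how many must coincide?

There are 52 possible values for week of the year they joined. With 233 members and 52 categories, by pigeonhole: ceiling(233/52).

Final answer: 5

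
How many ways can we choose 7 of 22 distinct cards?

C(22,7) = 22!/(7! x 15!).

Final answer: \binom{22}{7} = 170544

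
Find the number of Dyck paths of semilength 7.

Total monotonic paths to (7,7): C(14,7) = 3432.
Reflecting each bad path at its first crossing gives a bijection with paths to (6,8): C(14,8) = 3003.
Valid Dyck paths: 3432 - 3003.
(This is the Catalan number C_{7}.)

Final answer: C_{7} = 429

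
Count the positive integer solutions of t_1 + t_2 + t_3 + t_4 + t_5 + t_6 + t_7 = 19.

Substitute t'_i = t_i - 1 (so t'_i >= 0). Then sum t'_i = 19 - 7 = 12.
Stars and bars: C(12+7-1, 7-1) = C(18,6).

Final answer: C(18,6) = 18564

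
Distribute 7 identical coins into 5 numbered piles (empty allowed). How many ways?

Stars and bars: C(n+k-1, k-1) = C(11,4).

Final answer: C(11,4) = 330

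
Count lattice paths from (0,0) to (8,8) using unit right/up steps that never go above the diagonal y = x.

Total monotonic paths to (8,8): C(16,8) = 12870.
By the reflection principle, paths that go above the diagonal number C(16,9) = 11440.
Valid Dyck paths: 12870 - 11440.
(This is the Catalan number C_{8}.)

Final answer: C_{8} = 1430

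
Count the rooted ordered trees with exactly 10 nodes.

This is a standard Catalan-number count: the answer is C_n. Here n = 10 - 1 = 9.
C_n = C(2n,n) - C(2n,n+1), so C_{9} = C(18,9) - C(18,10) = 48620 - 43758.

Final answer: C_{9} = 4862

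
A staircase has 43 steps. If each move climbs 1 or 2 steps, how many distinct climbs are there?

Let f(n) count the ways. The last step is size 1 or 2, so f(n) = f(n-1) + f(n-2) with f(1)=1, f(2)=2.
Iterating the recurrence: f(1)=1, f(2)=2, f(3)=3, f(4)=5, f(5)=8, f(6)=13, f(7)=21, f(8)=34, f(9)=55, f(10)=89, f(11)=144, f(12)=233, f(13)=377, f(14)=610, f(15)=987, f(16)=1597, f(17)=2584, f(18)=4181, f(19)=6765, f(20)=10946, f(21)=17711, f(22)=28657, f(23)=46368, f(24)=75025, f(25)=121393, f(26)=196418, f(27)=317811, f(28)=514229, f(29)=832040, f(30)=1346269, f(31)=2178309, f(32)=3524578, f(33)=5702887, f(34)=9227465, f(35)=14930352, f(36)=24157817, f(37)=39088169, f(38)=63245986, f(39)=102334155, f(40)=165580141, f(41)=267914296, f(42)=433494437, f(43)=701408733.

Final answer: 701408733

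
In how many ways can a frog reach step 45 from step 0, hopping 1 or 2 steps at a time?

Let f(n) be the number of climbs. Removing the last move (1 or 2 steps) gives f(n) = f(n-1) + f(n-2); base cases f(1)=1, f(2)=2.
Computing successive values: f(1)=1, f(2)=2, f(3)=3, f(4)=5, f(5)=8, f(6)=13, f(7)=21, f(8)=34, f(9)=55, f(10)=89, f(11)=144, f(12)=233, f(13)=377, f(14)=610, f(15)=987, f(16)=1597, f(17)=2584, f(18)=4181, f(19)=6765, f(20)=10946, f(21)=17711, f(22)=28657, f(23)=46368, f(24)=75025, f(25)=121393, f(26)=196418, f(27)=317811, f(28)=514229, f(29)=832040, f(30)=1346269, f(31)=2178309, f(32)=3524578, f(33)=5702887, f(34)=9227465, f(35)=14930352, f(36)=24157817, f(37)=39088169, f(38)=63245986, f(39)=102334155, f(40)=165580141, f(41)=267914296, f(42)=433494437, f(43)=701408733, f(44)=1134903170, f(45)=1836311903.

Final answer: 1836311903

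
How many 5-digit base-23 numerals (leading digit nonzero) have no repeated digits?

First digit: 22 (nonzero). Second: 22 (not first). Third: 21, etc.
Total: 22 x 22 x 21 x 20 x 19.

Final answer: 3862320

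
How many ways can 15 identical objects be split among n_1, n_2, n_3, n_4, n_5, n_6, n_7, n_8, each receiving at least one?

Substitute n'_i = n_i - 1 (so n'_i >= 0). Then sum n'_i = 15 - 8 = 7.
Stars and bars: C(7+8-1, 8-1) = C(14,7).

Final answer: C(14,7) = 3432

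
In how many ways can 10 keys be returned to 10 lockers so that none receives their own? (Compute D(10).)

Derangements satisfy D(n) = (n-1)(D(n-1) + D(n-2)), starting from D(0)=1, D(1)=0.
D(2) = 1 x (0 + 1) = 1
D(3) = 2 x (1 + 0) = 2
D(4) = 3 x (2 + 1) = 9
D(5) = 4 x (9 + 2) = 44
D(6) = 5 x (44 + 9) = 265
D(7) = 6 x (265 + 44) = 1854
D(8) = 7 x (1854 + 265) = 14833
D(9) = 8 x (14833 + 1854) = 133496
D(10) = 9 x (D(9) + D(8)) = 9 x (133496 + 14833)

Final answer: D(10) = 1334961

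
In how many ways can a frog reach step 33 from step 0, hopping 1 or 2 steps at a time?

Let f(n) count the ways. The last step is size 1 or 2, so f(n) = f(n-1) + f(n-2) with f(1)=1, f(2)=2.
Building up term by term: f(1)=1, f(2)=2, f(3)=3, f(4)=5, f(5)=8, f(6)=13, f(7)=21, f(8)=34, f(9)=55, f(10)=89, f(11)=144, f(12)=233, f(13)=377, f(14)=610, f(15)=987, f(16)=1597, f(17)=2584, f(18)=4181, f(19)=6765, f(20)=10946, f(21)=17711, f(22)=28657, f(23)=46368, f(24)=75025, f(25)=121393, f(26)=196418, f(27)=317811, f(28)=514229, f(29)=832040, f(30)=1346269, f(31)=2178309, f(32)=3524578, f(33)=5702887.

Final answer: 5702887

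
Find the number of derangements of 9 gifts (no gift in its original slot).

Derangements satisfy D(n) = (n-1)(D(n-1) + D(n-2)), starting from D(0)=1, D(1)=0.
D(2) = 1 x (0 + 1) = 1
D(3) = 2 x (1 + 0) = 2
D(4) = 3 x (2 + 1) = 9
D(5) = 4 x (9 + 2) = 44
D(6) = 5 x (44 + 9) = 265
D(7) = 6 x (265 + 44) = 1854
D(8) = 7 x (1854 + 265) = 14833
D(9) = 8 x (D(8) + D(7)) = 8 x (14833 + 1854)

Final answer: D(9) = 133496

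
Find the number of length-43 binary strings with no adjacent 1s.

A valid string ends in 0 (append to any length-(n-1) valid string) or in 01 (append to any length-(n-2) valid string), so a(n) = a(n-1) + a(n-2) with a(1)=2, a(2)=3.
Building up term by term: a(1)=2, a(2)=3, a(3)=5, a(4)=8, a(5)=13, a(6)=21, a(7)=34, a(8)=55, a(9)=89, a(10)=144, a(11)=233, a(12)=377, a(13)=610, a(14)=987, a(15)=1597, a(16)=2584, a(17)=4181, a(18)=6765, a(19)=10946, a(20)=17711, a(21)=28657, a(22)=46368, a(23)=75025, a(24)=121393, a(25)=196418, a(26)=317811, a(27)=514229, a(28)=832040, a(29)=1346269, a(30)=2178309, a(31)=3524578, a(32)=5702887, a(33)=9227465, a(34)=14930352, a(35)=24157817, a(36)=39088169, a(37)=63245986, a(38)=102334155, a(39)=165580141, a(40)=267914296, a(41)=433494437, a(42)=701408733, a(43)=1134903170.

Final answer: 1134903170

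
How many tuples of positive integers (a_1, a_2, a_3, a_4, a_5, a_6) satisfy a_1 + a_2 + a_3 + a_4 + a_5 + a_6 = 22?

Substitute a'_i = a_i - 1 (so a'_i >= 0). Then sum a'_i = 22 - 6 = 16.
Stars and bars: C(16+6-1, 6-1) = C(21,5).

Final answer: C(21,5) = 20349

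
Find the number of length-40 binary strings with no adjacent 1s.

Classify by the final bit: ...0 gives a(n-1) strings, ...01 gives a(n-2) strings. Thus a(n) = a(n-1) + a(n-2) with a(1)=2, a(2)=3.
Computing successive values: a(1)=2, a(2)=3, a(3)=5, a(4)=8, a(5)=13, a(6)=21, a(7)=34, a(8)=55, a(9)=89, a(10)=144, a(11)=233, a(12)=377, a(13)=610, a(14)=987, a(15)=1597, a(16)=2584, a(17)=4181, a(18)=6765, a(19)=10946, a(20)=17711, a(21)=28657, a(22)=46368, a(23)=75025, a(24)=121393, a(25)=196418, a(26)=317811, a(27)=514229, a(28)=832040, a(29)=1346269, a(30)=2178309, a(31)=3524578, a(32)=5702887, a(33)=9227465, a(34)=14930352, a(35)=24157817, a(36)=39088169, a(37)=63245986, a(38)=102334155, a(39)=165580141, a(40)=267914296.

Final answer: 267914296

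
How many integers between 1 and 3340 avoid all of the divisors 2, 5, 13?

|div by 2|=1670, |div by 5|=668, |div by 13|=256.
|div by 2&5|=334, |div by 2&13|=128, |div by 5&13|=51, |div by all|=25.
By inclusion-exclusion, divisible by at least one: 1670+668+256-334-128-51+25 = 2106.
Not divisible by any: 3340 - 2106.

Final answer: 1234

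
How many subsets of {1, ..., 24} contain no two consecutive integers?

Condition on whether n belongs to the subset: if not, any valid subset of {1, ..., n-1} works (a(n-1)); if so, n-1 is excluded and the rest is a valid subset of {1, ..., n-2} (a(n-2)). Hence a(n) = a(n-1) + a(n-2), a(1)=2, a(2)=3.
Building up term by term: a(1)=2, a(2)=3, a(3)=5, a(4)=8, a(5)=13, a(6)=21, a(7)=34, a(8)=55, a(9)=89, a(10)=144, a(11)=233, a(12)=377, a(13)=610, a(14)=987, a(15)=1597, a(16)=2584, a(17)=4181, a(18)=6765, a(19)=10946, a(20)=17711, a(21)=28657, a(22)=46368, a(23)=75025, a(24)=121393.

Final answer: 121393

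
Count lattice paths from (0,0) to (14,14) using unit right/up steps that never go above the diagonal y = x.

Total monotonic paths to (14,14): C(28,14) = 40116600.
Reflecting each bad path at its first crossing gives a bijection with paths to (13,15): C(28,15) = 37442160.
Valid Dyck paths: 40116600 - 37442160.
(These counts are the Catalan numbers.)

Final answer: C_{14} = 2674440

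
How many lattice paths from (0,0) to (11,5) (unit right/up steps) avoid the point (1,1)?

Total paths to (11,5): C(16,5) = 4368.
Paths through (1,1): C(2,1) x C(14,4) = 2002.
Avoiding (1,1): 4368 - 2002.

Final answer: 2366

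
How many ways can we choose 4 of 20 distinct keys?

C(20,4) = 20!/(4! x 16!).

Final answer: \binom{20}{4} = 4845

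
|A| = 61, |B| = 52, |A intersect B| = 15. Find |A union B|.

|A union B| = |A| + |B| - |A intersect B| = 61 + 52 - 15.

Final answer: 98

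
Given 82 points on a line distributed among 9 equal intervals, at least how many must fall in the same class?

By pigeonhole with 82 objects and 9 categories: ceiling(82/9).

Final answer: 10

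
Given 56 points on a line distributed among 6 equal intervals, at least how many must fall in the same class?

By pigeonhole with 56 objects and 6 categories: ceiling(56/6).

Final answer: 10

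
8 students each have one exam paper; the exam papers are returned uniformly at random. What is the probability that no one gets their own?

Use the recurrence D(n) = (n-1)(D(n-1) + D(n-2)) with D(0)=1, D(1)=0.
Building up: D(2)=1, D(3)=2, D(4)=9, D(5)=44, D(6)=265, D(7)=1854, D(8)=14833.
Total arrangements: 8! = 40320.
Probability = D(8)/8! = 2119/5760.

Final answer: D(8)/8! = 14833/40320 = 0.367882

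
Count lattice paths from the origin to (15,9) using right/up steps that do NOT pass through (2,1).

Total paths to (15,9): C(24,9) = 1307504.
Paths through (2,1): C(3,1) x C(21,8) = 610470.
Avoiding (2,1): 1307504 - 610470.

Final answer: 697034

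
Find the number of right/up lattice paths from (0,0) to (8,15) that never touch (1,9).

Total paths to (8,15): C(23,15) = 490314.
Paths through (1,9): C(10,9) x C(13,6) = 17160.
Avoiding (1,9): 490314 - 17160.

Final answer: 473154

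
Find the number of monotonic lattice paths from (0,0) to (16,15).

Each path has 16 right steps and 15 up steps in some order (31 steps total).
Choose which 15 of the 31 steps are up: C(31,15).

Final answer: C(31,15) = 300540195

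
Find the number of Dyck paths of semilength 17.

Total monotonic paths to (17,17): C(34,17) = 2333606220.
Paths that cross above y=x (reflection bijection): C(34,18) = 2203961430.
Valid Dyck paths: 2333606220 - 2203961430.
(These counts are the Catalan numbers.)

Final answer: C_{17} = 129644790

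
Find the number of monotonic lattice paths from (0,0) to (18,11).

Each path has 18 right steps and 11 up steps in some order (29 steps total).
Choose which 11 of the 29 steps are up: C(29,11).

Final answer: C(29,11) = 34597290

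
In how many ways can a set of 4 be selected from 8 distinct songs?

C(8,4) = 8!/(4! x 4!).

Final answer: \binom{8}{4} = 70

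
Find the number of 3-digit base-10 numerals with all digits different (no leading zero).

First digit: 9 (nonzero). Second: 9 (not first). Third: 8, etc.
Total: 9 x 9 x 8.

Final answer: 648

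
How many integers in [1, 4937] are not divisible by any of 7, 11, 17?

|div by 7|=705, |div by 11|=448, |div by 17|=290.
|div by 7&11|=64, |div by 7&17|=41, |div by 11&17|=26, |div by all|=3.
By inclusion-exclusion, divisible by at least one: 705+448+290-64-41-26+3 = 1315.
Not divisible by any: 4937 - 1315.

Final answer: 3622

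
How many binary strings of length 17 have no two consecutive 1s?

Let a(n) count valid strings. If the last bit is 0 the prefix is any valid string of length n-1; if it is 1 the string must end in 01 with a valid prefix of length n-2. So a(n) = a(n-1) + a(n-2), a(1)=2, a(2)=3.
Iterating the recurrence: a(1)=2, a(2)=3, a(3)=5, a(4)=8, a(5)=13, a(6)=21, a(7)=34, a(8)=55, a(9)=89, a(10)=144, a(11)=233, a(12)=377, a(13)=610, a(14)=987, a(15)=1597, a(16)=2584, a(17)=4181.

Final answer: 4181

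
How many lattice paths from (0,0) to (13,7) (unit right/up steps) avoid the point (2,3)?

Total paths to (13,7): C(20,7) = 77520.
Paths through (2,3): C(5,3) x C(15,4) = 13650.
Avoiding (2,3): 77520 - 13650.

Final answer: 63870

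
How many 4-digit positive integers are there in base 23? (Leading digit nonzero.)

These are the integers in [23^3, 23^4), so the count is 23^4 - 23^3 = 22 x 23^3.

Final answer: 267674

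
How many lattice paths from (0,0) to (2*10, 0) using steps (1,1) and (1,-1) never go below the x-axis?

Total monotonic paths to (10,10): C(20,10) = 184756.
Paths that cross above y=x (reflection bijection): C(20,11) = 167960.
Valid Dyck paths: 184756 - 167960.
(This is the Catalan number C_{10}.)

Final answer: C_{10} = 16796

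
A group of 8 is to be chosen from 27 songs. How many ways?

C(27,8) = 27!/(8! x 19!).

Final answer: \binom{27}{8} = 2220075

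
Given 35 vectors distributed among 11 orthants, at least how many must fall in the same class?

By pigeonhole with 35 objects and 11 categories: ceiling(35/11).

Final answer: 4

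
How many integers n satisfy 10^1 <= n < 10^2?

First digit: 9 choices (1-9). Each of the remaining 1 digit: 10 choices.
Total: 9 x 10^1.

Final answer: 90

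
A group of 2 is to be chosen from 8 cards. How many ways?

C(8,2) = 8!/(2! x (8-2)!).

Final answer: C(8,2) = 28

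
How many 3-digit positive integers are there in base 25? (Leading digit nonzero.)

In base 25, the leading digit has 24 choices (1..24); each of the remaining 2 digits has 25 choices.
Total: 24 x 25^2.

Final answer: 15000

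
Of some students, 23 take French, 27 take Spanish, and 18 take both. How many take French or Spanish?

|A union B| = |A| + |B| - |A intersect B| = 23 + 27 - 18.

Final answer: 32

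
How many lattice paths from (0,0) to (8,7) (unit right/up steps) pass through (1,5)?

Paths (0,0)->(1,5): C(6,5) = 6.
Paths (1,5)->(8,7): C(9,2) = 36.
By multiplication principle: 6 x 36.

Final answer: 216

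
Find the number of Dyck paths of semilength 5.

Total monotonic paths to (5,5): C(10,5) = 252.
By the reflection principle, paths that go above the diagonal number C(10,6) = 210.
Valid Dyck paths: 252 - 210.
(Check: C(10,5) - C(10,6) = C(10,5)/6, the Catalan number C_{5}.)

Final answer: C_{5} = 42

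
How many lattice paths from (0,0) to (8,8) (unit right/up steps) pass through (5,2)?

Paths (0,0)->(5,2): C(7,2) = 21.
Paths (5,2)->(8,8): C(9,6) = 84.
By multiplication principle: 21 x 84.

Final answer: 1764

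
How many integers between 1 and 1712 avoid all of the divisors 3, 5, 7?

|div by 3|=570, |div by 5|=342, |div by 7|=244.
|div by 3&5|=114, |div by 3&7|=81, |div by 5&7|=48, |div by all|=16.
By inclusion-exclusion, divisible by at least one: 570+342+244-114-81-48+16 = 929.
Not divisible by any: 1712 - 929.

Final answer: 783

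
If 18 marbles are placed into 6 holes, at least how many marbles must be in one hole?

By the pigeonhole principle: ceiling(18/6).

Final answer: 3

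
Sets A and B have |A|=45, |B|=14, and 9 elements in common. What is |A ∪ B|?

|A union B| = |A| + |B| - |A intersect B| = 45 + 14 - 9.

Final answer: 50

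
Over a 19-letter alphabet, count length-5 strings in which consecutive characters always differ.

Let g(n) count such strings. g(1) = 19, and each valid string of length n-1 extends in 18 ways (any symbol but the last), so g(n) = 18 g(n-1).
Total: g(5) = 19 x 18^4.

Final answer: 19 x 18^{4} = 1994544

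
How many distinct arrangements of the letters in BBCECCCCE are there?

Letters (B:2, C:5, E:2). Total letters: 9.
Permutations = 9!/(5! x 2! x 2!).

Final answer: 756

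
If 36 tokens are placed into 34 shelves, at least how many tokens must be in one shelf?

By the pigeonhole principle: ceiling(36/34).

Final answer: 2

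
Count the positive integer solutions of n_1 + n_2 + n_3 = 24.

Substitute n'_i = n_i - 1 (so n'_i >= 0). Then sum n'_i = 24 - 3 = 21.
Stars and bars: C(21+3-1, 3-1) = C(23,2).

Final answer: C(23,2) = 253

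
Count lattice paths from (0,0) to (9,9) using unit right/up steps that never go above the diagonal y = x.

Total monotonic paths to (9,9): C(18,9) = 48620.
A path is bad iff it touches y = x + 1; reflecting its initial segment maps bad paths bijectively onto all paths to (8,10), of which there are C(18,10) = 43758.
Valid Dyck paths: 48620 - 43758.
(These counts are the Catalan numbers.)

Final answer: C_{9} = 4862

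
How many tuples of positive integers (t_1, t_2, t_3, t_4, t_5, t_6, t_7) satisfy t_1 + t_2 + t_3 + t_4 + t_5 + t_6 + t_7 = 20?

Substitute t'_i = t_i - 1 (so t'_i >= 0). Then sum t'_i = 20 - 7 = 13.
Stars and bars: C(13+7-1, 7-1) = C(19,6).

Final answer: C(19,6) = 27132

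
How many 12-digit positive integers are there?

The leading digit cannot be 0 (9 options); the other 11 digits can be anything (10 options each).
Total: 9 x 10^11.

Final answer: 900000000000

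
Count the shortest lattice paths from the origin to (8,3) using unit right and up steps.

Each path has 8 right steps and 3 up steps in some order (11 steps total).
Choose which 3 of the 11 steps are up: C(11,3).

Final answer: C(11,3) = 165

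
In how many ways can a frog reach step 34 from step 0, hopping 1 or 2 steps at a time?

Let f(n) count the ways. The last step is size 1 or 2, so f(n) = f(n-1) + f(n-2) with f(1)=1, f(2)=2.
Computing successive values: f(1)=1, f(2)=2, f(3)=3, f(4)=5, f(5)=8, f(6)=13, f(7)=21, f(8)=34, f(9)=55, f(10)=89, f(11)=144, f(12)=233, f(13)=377, f(14)=610, f(15)=987, f(16)=1597, f(17)=2584, f(18)=4181, f(19)=6765, f(20)=10946, f(21)=17711, f(22)=28657, f(23)=46368, f(24)=75025, f(25)=121393, f(26)=196418, f(27)=317811, f(28)=514229, f(29)=832040, f(30)=1346269, f(31)=2178309, f(32)=3524578, f(33)=5702887, f(34)=9227465.

Final answer: 9227465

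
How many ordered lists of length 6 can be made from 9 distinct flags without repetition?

P(9,6) = 9!/(9-6)! = 9!/3!.

Final answer: P(9,6) = 60480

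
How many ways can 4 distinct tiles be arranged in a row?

The number of ways to arrange 4 distinct objects is 4!.

Final answer: 4! = 24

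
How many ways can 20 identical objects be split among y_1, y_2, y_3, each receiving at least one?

Substitute y'_i = y_i - 1 (so y'_i >= 0). Then sum y'_i = 20 - 3 = 17.
Stars and bars: C(17+3-1, 3-1) = C(19,2).

Final answer: C(19,2) = 171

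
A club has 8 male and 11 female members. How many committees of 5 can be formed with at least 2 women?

Sum over valid woman counts:
C(11,2)C(8,3) = 3080
C(11,3)C(8,2) = 4620
C(11,4)C(8,1) = 2640
C(11,5)C(8,0) = 462
Total: 3080 + 4620 + 2640 + 462.

Final answer: 10802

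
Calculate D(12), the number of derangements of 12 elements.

Derangements satisfy D(n) = (n-1)(D(n-1) + D(n-2)), starting from D(0)=1, D(1)=0.
Building up: D(2)=1, D(3)=2, D(4)=9, D(5)=44, D(6)=265, D(7)=1854, D(8)=14833, D(9)=133496, D(10)=1334961, D(11)=14684570.
D(12) = 11 x (D(11) + D(10)) = 11 x (14684570 + 1334961).

Final answer: D(12) = 176214841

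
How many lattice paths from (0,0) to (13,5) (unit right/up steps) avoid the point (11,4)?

Total paths to (13,5): C(18,5) = 8568.
Paths through (11,4): C(15,4) x C(3,1) = 4095.
Avoiding (11,4): 8568 - 4095.

Final answer: 4473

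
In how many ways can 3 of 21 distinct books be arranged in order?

P(21,3) = 21!/(21-3)! = 21!/18!.

Final answer: P(21,3) = 7980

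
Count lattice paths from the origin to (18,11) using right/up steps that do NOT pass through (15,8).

Total paths to (18,11): C(29,11) = 34597290.
Paths through (15,8): C(23,8) x C(6,3) = 9806280.
Avoiding (15,8): 34597290 - 9806280.

Final answer: 24791010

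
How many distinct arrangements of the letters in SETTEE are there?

Letters (E:3, S:1, T:2). Total letters: 6.
Permutations = 6!/(3! x 2!).

Final answer: 60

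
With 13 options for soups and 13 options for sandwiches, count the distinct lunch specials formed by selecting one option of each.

By the multiplication principle: 13 x 13.

Final answer: 169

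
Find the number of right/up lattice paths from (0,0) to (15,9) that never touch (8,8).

Total paths to (15,9): C(24,9) = 1307504.
Paths through (8,8): C(16,8) x C(8,1) = 102960.
Avoiding (8,8): 1307504 - 102960.

Final answer: 1204544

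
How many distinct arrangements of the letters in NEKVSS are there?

Letters (E:1, K:1, N:1, S:2, V:1). Total letters: 6.
Permutations = 6!/(2!).

Final answer: 360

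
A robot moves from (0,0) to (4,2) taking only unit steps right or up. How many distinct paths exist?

Each path has 4 right steps and 2 up steps in some order (6 steps total).
Choose which 2 of the 6 steps are up: C(6,2).

Final answer: C(6,2) = 15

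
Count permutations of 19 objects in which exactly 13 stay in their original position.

Choose which 13 elements are fixed: C(19,13) = 27132.
Derange the remaining 6 using D(j) = (j-1)(D(j-1) + D(j-2)), D(0)=1, D(1)=0: D(2)=1, D(3)=2, D(4)=9, D(5)=44, D(6)=265.
Total: 27132 x 265.

Final answer: C(19,13) D(6) = 7189980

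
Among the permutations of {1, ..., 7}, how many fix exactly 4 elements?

Choose which 4 elements are fixed: C(7,4) = 35.
Derange the remaining 3 using D(j) = (j-1)(D(j-1) + D(j-2)), D(0)=1, D(1)=0: D(2)=1, D(3)=2.
Total: 35 x 2.

Final answer: C(7,4) D(3) = 70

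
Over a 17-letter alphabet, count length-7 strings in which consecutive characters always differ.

First character: 17 choices. Each subsequent: 16 choices (must differ from the previous one).
Total: 17 x 16^6.

Final answer: 17 x 16^{6} = 285212672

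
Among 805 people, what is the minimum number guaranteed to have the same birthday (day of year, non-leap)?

There are 365 possible values for birthday (day of year, non-leap). With 805 people and 365 categories, by pigeonhole: ceiling(805/365).

Final answer: 3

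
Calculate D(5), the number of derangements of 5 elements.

Use the recurrence D(n) = (n-1)(D(n-1) + D(n-2)) with D(0)=1, D(1)=0.
Building up: D(2)=1, D(3)=2, D(4)=9.
D(5) = 4 x (D(4) + D(3)) = 4 x (9 + 2).

Final answer: D(5) = 44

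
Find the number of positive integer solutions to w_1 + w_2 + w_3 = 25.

Substitute w'_i = w_i - 1 (so w'_i >= 0). Then sum w'_i = 25 - 3 = 22.
Stars and bars: C(22+3-1, 3-1) = C(24,2).

Final answer: C(24,2) = 276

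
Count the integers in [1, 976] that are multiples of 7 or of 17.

Multiples of 7: 139. Multiples of 17: 57. Of both (lcm=119): 8.
By inclusion-exclusion: 139 + 57 - 8.

Final answer: 188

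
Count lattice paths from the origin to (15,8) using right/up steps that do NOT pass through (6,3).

Total paths to (15,8): C(23,8) = 490314.
Paths through (6,3): C(9,3) x C(14,5) = 168168.
Avoiding (6,3): 490314 - 168168.

Final answer: 322146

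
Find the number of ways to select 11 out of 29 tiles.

C(29,11) = 29!/(11! x 18!).

Final answer: \binom{29}{11} = 34597290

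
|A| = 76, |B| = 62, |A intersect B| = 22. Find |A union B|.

|A union B| = |A| + |B| - |A intersect B| = 76 + 62 - 22.

Final answer: 116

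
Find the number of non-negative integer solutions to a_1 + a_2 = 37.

Stars and bars with 37 stars and 1 bars:
C(37+2-1, 2-1) = C(38,1).

Final answer: C(38,1) = 38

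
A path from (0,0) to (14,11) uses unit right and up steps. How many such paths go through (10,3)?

Paths (0,0)->(10,3): C(13,3) = 286.
Paths (10,3)->(14,11): C(12,8) = 495.
By multiplication principle: 286 x 495.

Final answer: 141570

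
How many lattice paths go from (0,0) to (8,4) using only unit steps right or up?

Each path has 8 right steps and 4 up steps in some order (12 steps total).
Choose which 4 of the 12 steps are up: C(12,4).

Final answer: C(12,4) = 495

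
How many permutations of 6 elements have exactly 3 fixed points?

Choose which 3 elements are fixed: C(6,3) = 20.
Derange the remaining 3 using D(j) = (j-1)(D(j-1) + D(j-2)), D(0)=1, D(1)=0: D(2)=1, D(3)=2.
Total: 20 x 2.

Final answer: C(6,3) D(3) = 40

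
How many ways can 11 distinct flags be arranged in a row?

The number of ways to arrange 11 distinct objects is 11!.

Final answer: 11! = 39916800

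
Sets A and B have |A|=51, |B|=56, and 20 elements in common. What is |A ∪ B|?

|A union B| = |A| + |B| - |A intersect B| = 51 + 56 - 20.

Final answer: 87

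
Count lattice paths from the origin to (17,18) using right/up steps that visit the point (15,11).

Paths (0,0)->(15,11): C(26,11) = 7726160.
Paths (15,11)->(17,18): C(9,7) = 36.
By multiplication principle: 7726160 x 36.

Final answer: 278141760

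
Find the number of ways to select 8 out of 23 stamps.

C(23,8) = 23!/(8! x (23-8)!).

Final answer: C(23,8) = 490314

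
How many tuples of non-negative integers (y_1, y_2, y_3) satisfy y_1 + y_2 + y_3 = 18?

Stars and bars with 18 stars and 2 bars:
C(18+3-1, 3-1) = C(20,2).

Final answer: C(20,2) = 190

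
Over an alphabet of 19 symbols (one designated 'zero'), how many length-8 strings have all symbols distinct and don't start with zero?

The leading digit has 18 choices (anything but zero); the next has 18 (anything but the first), then 17, and so on, one fewer each time.
Total: 18 x 18 x 17 x 16 x 15 x 14 x 13 x 12.

Final answer: 2887073280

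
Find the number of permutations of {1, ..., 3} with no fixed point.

D(n) = (n-1)(D(n-1) + D(n-2)), D(0)=1, D(1)=0.
D(2) = 1 x (0 + 1) = 1
D(3) = 2 x (D(2) + D(1)) = 2 x (1 + 0)

Final answer: D(3) = 2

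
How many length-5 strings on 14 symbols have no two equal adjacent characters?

Let g(n) count such strings. g(1) = 14, and each valid string of length n-1 extends in 13 ways (any symbol but the last), so g(n) = 13 g(n-1).
Total: g(5) = 14 x 13^4.

Final answer: 14 x 13^{4} = 399854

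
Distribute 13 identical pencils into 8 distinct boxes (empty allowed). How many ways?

Stars and bars: C(n+k-1, k-1) = C(20,7).

Final answer: C(20,7) = 77520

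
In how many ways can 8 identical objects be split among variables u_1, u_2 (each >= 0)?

Stars and bars with 8 stars and 1 bars:
C(8+2-1, 2-1) = C(9,1).

Final answer: C(9,1) = 9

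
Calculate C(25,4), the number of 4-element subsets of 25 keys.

C(25,4) = 25!/(4! x 21!).

Final answer: \binom{25}{4} = 12650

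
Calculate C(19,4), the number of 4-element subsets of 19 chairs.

C(19,4) = 19!/(4! x (19-4)!).

Final answer: C(19,4) = 3876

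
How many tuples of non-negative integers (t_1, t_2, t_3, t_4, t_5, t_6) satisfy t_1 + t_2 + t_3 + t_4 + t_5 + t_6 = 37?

Stars and bars with 37 stars and 5 bars:
C(37+6-1, 6-1) = C(42,5).

Final answer: C(42,5) = 850668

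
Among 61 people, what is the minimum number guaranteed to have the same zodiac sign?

There are 12 possible values for zodiac sign. With 61 people and 12 categories, by pigeonhole: ceiling(61/12).

Final answer: 6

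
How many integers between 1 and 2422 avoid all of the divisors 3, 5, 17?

|div by 3|=807, |div by 5|=484, |div by 17|=142.
|div by 3&5|=161, |div by 3&17|=47, |div by 5&17|=28, |div by all|=9.
By inclusion-exclusion, divisible by at least one: 807+484+142-161-47-28+9 = 1206.
Not divisible by any: 2422 - 1206.

Final answer: 1216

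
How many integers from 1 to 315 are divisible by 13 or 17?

Multiples of 13: 24. Multiples of 17: 18. Of both (lcm=221): 1.
By inclusion-exclusion: 24 + 18 - 1.

Final answer: 41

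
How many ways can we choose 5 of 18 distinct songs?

C(18,5) = 18!/(5! x 13!).

Final answer: \binom{18}{5} = 8568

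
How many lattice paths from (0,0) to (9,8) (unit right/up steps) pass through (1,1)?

Paths (0,0)->(1,1): C(2,1) = 2.
Paths (1,1)->(9,8): C(15,7) = 6435.
By multiplication principle: 2 x 6435.

Final answer: 12870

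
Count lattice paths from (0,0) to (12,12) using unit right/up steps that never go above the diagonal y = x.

Total monotonic paths to (12,12): C(24,12) = 2704156.
By the reflection principle, paths that go above the diagonal number C(24,13) = 2496144.
Valid Dyck paths: 2704156 - 2496144.
(Equivalently, C_{12} = C(24,12)/13 = 2704156/13.)

Final answer: C_{12} = 208012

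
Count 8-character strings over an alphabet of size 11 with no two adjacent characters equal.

Let g(n) count such strings. g(1) = 11, and each valid string of length n-1 extends in 10 ways (any symbol but the last), so g(n) = 10 g(n-1).
Total: g(8) = 11 x 10^7.

Final answer: 11 x 10^{7} = 110000000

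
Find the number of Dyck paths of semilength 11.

Total monotonic paths to (11,11): C(22,11) = 705432.
Reflecting each bad path at its first crossing gives a bijection with paths to (10,12): C(22,12) = 646646.
Valid Dyck paths: 705432 - 646646.
(Equivalently, C_{11} = C(22,11)/12 = 705432/12.)

Final answer: C_{11} = 58786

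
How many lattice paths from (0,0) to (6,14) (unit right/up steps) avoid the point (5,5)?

Total paths to (6,14): C(20,14) = 38760.
Paths through (5,5): C(10,5) x C(10,9) = 2520.
Avoiding (5,5): 38760 - 2520.

Final answer: 36240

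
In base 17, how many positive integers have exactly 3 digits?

In base 17, the leading digit has 16 choices (1..16); each of the remaining 2 digits has 17 choices.
Total: 16 x 17^2.

Final answer: 4624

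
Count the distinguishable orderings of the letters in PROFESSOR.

Letters (E:1, F:1, O:2, P:1, R:2, S:2). Total letters: 9.
Permutations = 9!/(2! x 2! x 2!).

Final answer: 45360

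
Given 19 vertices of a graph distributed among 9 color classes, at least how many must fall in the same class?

By pigeonhole with 19 objects and 9 categories: ceiling(19/9).

Final answer: 3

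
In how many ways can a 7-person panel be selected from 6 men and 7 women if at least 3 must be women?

Sum over valid woman counts:
C(7,3)C(6,4) = 525
C(7,4)C(6,3) = 700
C(7,5)C(6,2) = 315
C(7,6)C(6,1) = 42
C(7,7)C(6,0) = 1
Total: 525 + 700 + 315 + 42 + 1.

Final answer: 1583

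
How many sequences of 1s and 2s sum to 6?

Let f(n) count the ways. The last step is size 1 or 2, so f(n) = f(n-1) + f(n-2) with f(1)=1, f(2)=2.
Building up term by term: f(1)=1, f(2)=2, f(3)=3, f(4)=5, f(5)=8, f(6)=13.

Final answer: 13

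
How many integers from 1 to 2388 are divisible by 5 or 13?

Multiples of 5: 477. Multiples of 13: 183. Of both (lcm=65): 36.
By inclusion-exclusion: 477 + 183 - 36.

Final answer: 624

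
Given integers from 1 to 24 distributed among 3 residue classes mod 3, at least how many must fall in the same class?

By pigeonhole with 24 objects and 3 categories: ceiling(24/3).

Final answer: 8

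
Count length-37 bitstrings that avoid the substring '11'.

Classify by the final bit: ...0 gives a(n-1) strings, ...01 gives a(n-2) strings. Thus a(n) = a(n-1) + a(n-2) with a(1)=2, a(2)=3.
Building up term by term: a(1)=2, a(2)=3, a(3)=5, a(4)=8, a(5)=13, a(6)=21, a(7)=34, a(8)=55, a(9)=89, a(10)=144, a(11)=233, a(12)=377, a(13)=610, a(14)=987, a(15)=1597, a(16)=2584, a(17)=4181, a(18)=6765, a(19)=10946, a(20)=17711, a(21)=28657, a(22)=46368, a(23)=75025, a(24)=121393, a(25)=196418, a(26)=317811, a(27)=514229, a(28)=832040, a(29)=1346269, a(30)=2178309, a(31)=3524578, a(32)=5702887, a(33)=9227465, a(34)=14930352, a(35)=24157817, a(36)=39088169, a(37)=63245986.

Final answer: 63245986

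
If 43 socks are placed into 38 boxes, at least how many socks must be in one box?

By the pigeonhole principle: ceiling(43/38).

Final answer: 2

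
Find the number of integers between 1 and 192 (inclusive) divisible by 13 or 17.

Multiples of 13: 14. Multiples of 17: 11. Of both (lcm=221): 0.
By inclusion-exclusion: 14 + 11 - 0.

Final answer: 25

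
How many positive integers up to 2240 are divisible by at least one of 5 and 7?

Multiples of 5: 448. Multiples of 7: 320. Of both (lcm=35): 64.
By inclusion-exclusion: 448 + 320 - 64.

Final answer: 704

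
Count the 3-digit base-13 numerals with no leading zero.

Leading digit: 12 options (nonzero). Other 2 digit(s): 13 options each.
Total: 12 x 13^2.

Final answer: 2028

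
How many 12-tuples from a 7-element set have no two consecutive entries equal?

First character: 7 choices. Each subsequent: 6 choices (must differ from the previous one).
Total: 7 x 6^11.

Final answer: 7 x 6^{11} = 2539579392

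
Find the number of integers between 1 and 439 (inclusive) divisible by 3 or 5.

Multiples of 3: 146. Multiples of 5: 87. Of both (lcm=15): 29.
By inclusion-exclusion: 146 + 87 - 29.

Final answer: 204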